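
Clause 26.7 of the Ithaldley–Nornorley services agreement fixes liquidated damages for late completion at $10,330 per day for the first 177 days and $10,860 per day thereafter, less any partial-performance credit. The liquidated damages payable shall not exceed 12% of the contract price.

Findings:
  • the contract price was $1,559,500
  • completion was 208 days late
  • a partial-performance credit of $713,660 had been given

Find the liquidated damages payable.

First 177 days: 177 × $10,330 = $1,828,410
Remaining days: (208 − 177) × $10,860 = $336,660
Accrued per-day damages: $1,828,410 + $336,660 = $2,165,070
Less partial-performance credit: $2,165,070 − $713,660 = $1,451,410
Cap: 12% of $1,559,500 = $187,140
Cap at $187,140: $1,451,410 exceeds the cap → $187,140

$187,140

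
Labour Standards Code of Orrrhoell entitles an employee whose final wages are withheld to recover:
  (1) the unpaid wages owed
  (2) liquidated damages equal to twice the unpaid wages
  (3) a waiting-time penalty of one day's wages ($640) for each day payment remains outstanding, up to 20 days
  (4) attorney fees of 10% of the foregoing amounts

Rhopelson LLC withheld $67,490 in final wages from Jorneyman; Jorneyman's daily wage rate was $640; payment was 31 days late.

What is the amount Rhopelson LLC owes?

Doubled: 2 × $67,490 = $134,980
Penalty days: min(31, 20) = 20
Waiting-time penalty: 20 × $640 = $12,800
Subtotal: $67,490 + $134,980 + $12,800 = $215,270
Attorney fees: 10% of $215,270 = $21,527
Total award: $215,270 + $21,527 = $236,797

$236,797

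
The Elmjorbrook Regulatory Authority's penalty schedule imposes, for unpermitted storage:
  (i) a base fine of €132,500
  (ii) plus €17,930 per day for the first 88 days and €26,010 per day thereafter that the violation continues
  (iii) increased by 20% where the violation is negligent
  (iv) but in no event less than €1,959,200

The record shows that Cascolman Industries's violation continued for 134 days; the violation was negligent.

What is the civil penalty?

First 88 days: 88 × €17,930 = €1,577,840
Remaining days: (134 − 88) × €26,010 = €1,196,460
Per-day component: €1,577,840 + €1,196,460 = €2,774,300
Base plus per-day: €132,500 + €2,774,300 = €2,906,800
Enhancement: 20% of €2,906,800 = €581,360
Enhanced fine: €2,906,800 + €581,360 = €3,488,160
Minimum €1,959,200: €3,488,160 meets the minimum, no increase.

€3,488,160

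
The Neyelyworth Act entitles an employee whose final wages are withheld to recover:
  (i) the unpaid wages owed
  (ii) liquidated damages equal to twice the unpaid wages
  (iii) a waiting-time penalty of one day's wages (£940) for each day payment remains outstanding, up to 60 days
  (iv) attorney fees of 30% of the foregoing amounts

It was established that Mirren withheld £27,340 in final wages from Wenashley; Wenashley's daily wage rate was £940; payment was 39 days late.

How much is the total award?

Doubled: 2 × £27,340 = £54,680
Penalty days: min(39, 60) = 39
Waiting-time penalty: 39 × £940 = £36,660
Subtotal: £27,340 + £54,680 + £36,660 = £118,680
Attorney fees: 30% of £118,680 = £35,604
Total award: £118,680 + £35,604 = £154,284

Total award: £154,284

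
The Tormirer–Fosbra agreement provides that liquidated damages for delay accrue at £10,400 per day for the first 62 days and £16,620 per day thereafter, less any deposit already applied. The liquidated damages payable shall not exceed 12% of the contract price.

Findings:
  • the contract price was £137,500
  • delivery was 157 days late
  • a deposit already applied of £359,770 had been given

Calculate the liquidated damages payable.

First 62 days: 62 × £10,400 = £644,800
Remaining days: (157 − 62) × £16,620 = £1,578,900
Accrued per-day damages: £644,800 + £1,578,900 = £2,223,700
Less deposit already applied: £2,223,700 − £359,770 = £1,863,930
Cap: 12% of £137,500 = £16,500
Cap at £16,500: £1,863,930 exceeds the cap → £16,500

Liquidated damages: £16,500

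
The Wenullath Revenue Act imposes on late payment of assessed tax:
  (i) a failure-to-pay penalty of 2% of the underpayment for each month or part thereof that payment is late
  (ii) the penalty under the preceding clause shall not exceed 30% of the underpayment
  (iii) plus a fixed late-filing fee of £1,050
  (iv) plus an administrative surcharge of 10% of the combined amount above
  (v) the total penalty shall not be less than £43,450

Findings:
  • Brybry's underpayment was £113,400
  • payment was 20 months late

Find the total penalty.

£43,450

Accrued rate: 2% × 20 = 40%, capped at 30% → 30%
Failure-to-pay penalty: 30% of £113,400 = £34,020
Penalty before surcharge: £34,020 + £1,050 = £35,070
Administrative surcharge: 10% of £35,070 = £3,507
Total penalty: £35,070 + £3,507 = £38,577
Minimum £43,450: £38,577 is below the minimum → £43,450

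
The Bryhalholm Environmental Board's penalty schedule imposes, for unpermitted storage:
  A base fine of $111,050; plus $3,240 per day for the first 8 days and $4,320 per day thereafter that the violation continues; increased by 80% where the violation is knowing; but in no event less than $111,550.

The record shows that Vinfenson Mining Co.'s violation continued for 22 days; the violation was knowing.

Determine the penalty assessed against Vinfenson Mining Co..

Civil penalty: $355,410

First 8 days: 8 × $3,240 = $25,920
Remaining days: (22 − 8) × $4,320 = $60,480
Per-day component: $25,920 + $60,480 = $86,400
Base plus per-day: $111,050 + $86,400 = $197,450
Enhancement: 80% of $197,450 = $157,960
Enhanced fine: $197,450 + $157,960 = $355,410
Minimum $111,550: $355,410 meets the minimum, no increase.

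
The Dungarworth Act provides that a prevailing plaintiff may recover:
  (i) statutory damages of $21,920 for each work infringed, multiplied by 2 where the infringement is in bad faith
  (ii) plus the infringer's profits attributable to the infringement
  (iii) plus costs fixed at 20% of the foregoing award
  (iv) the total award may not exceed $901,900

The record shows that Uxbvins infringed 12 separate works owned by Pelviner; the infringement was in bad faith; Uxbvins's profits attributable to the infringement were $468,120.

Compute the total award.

$901,900

Statutory damages: 12 × $21,920 = $263,040
Doubled: 2 × $263,040 = $526,080
Combined award: $526,080 + $468,120 = $994,200
Costs: 20% of $994,200 = $198,840
Award plus costs: $994,200 + $198,840 = $1,193,040
Cap at $901,900: $1,193,040 exceeds the cap → $901,900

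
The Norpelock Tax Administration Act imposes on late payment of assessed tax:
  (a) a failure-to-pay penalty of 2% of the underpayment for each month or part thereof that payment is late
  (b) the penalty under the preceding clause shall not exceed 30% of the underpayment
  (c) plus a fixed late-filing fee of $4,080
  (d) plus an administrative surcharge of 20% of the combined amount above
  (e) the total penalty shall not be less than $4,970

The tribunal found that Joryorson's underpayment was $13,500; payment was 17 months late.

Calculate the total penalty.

$9,756

Accrued rate: 2% × 17 = 34%, capped at 30% → 30%
Failure-to-pay penalty: 30% of $13,500 = $4,050
Penalty before surcharge: $4,050 + $4,080 = $8,130
Administrative surcharge: 20% of $8,130 = $1,626
Total penalty: $8,130 + $1,626 = $9,756
Minimum $4,970: $9,756 meets the minimum, no increase.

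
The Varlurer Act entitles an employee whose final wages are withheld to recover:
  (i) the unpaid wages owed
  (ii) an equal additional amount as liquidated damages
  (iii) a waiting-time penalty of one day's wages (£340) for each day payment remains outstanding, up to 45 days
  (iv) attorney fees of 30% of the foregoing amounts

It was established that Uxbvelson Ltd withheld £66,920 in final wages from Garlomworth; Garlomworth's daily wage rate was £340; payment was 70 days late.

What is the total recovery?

Total award: £193,882

Liquidated damages (equal amount): £66,920
Penalty days: min(70, 45) = 45
Waiting-time penalty: 45 × £340 = £15,300
Subtotal: £66,920 + £66,920 + £15,300 = £149,140
Attorney fees: 30% of £149,140 = £44,742
Total award: £149,140 + £44,742 = £193,882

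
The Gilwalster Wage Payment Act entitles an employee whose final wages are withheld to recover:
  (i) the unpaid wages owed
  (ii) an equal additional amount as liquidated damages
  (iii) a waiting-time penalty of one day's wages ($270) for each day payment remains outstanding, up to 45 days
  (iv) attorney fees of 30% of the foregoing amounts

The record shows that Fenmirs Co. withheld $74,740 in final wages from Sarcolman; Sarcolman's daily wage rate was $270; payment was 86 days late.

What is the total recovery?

Liquidated damages (equal amount): $74,740
Penalty days: min(86, 45) = 45
Waiting-time penalty: 45 × $270 = $12,150
Subtotal: $74,740 + $74,740 + $12,150 = $161,630
Attorney fees: 30% of $161,630 = $48,489
Total award: $161,630 + $48,489 = $210,119

Total award: $210,119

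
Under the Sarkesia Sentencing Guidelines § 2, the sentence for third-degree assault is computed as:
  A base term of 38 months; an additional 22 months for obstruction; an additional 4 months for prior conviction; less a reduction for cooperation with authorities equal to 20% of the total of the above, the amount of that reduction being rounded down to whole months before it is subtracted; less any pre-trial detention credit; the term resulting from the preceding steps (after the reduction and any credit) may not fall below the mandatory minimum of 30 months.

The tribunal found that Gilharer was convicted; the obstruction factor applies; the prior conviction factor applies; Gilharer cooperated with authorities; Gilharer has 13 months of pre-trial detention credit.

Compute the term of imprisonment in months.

39 months

Obstruction enhancement: +22 months
Prior conviction enhancement: +4 months
Adjusted term: 38 months + 22 months + 4 months = 64 months
Cooperation with authorities reduction: 20% of 64 months = 12 months (rounded down)
After reduction: 64 − 12 = 52 months
Less pre-trial detention credit: 52 months − 13 months = 39 months
Minimum 30 months: 39 months meets the minimum, no increase.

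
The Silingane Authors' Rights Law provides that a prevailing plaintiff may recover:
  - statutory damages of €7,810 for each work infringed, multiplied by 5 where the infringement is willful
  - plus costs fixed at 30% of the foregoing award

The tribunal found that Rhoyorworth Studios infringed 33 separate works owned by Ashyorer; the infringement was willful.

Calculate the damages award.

Statutory damages: 33 × €7,810 = €257,730
Multiplied by 5: 5 × €257,730 = €1,288,650
Costs: 30% of €1,288,650 = €386,595
Award plus costs: €1,288,650 + €386,595 = €1,675,245

Award: €1,675,245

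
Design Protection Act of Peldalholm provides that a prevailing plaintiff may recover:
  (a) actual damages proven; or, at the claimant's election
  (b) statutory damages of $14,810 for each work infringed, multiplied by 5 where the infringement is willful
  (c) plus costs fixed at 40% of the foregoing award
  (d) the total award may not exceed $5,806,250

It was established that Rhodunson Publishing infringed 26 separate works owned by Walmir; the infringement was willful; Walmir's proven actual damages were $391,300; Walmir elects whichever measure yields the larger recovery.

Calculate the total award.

Statutory damages: 26 × $14,810 = $385,060
Multiplied by 5: 5 × $385,060 = $1,925,300
Greater of actual damages ($391,300) or enhanced statutory damages ($1,925,300): $1,925,300
Costs: 40% of $1,925,300 = $770,120
Award plus costs: $1,925,300 + $770,120 = $2,695,420
Cap at $5,806,250: $2,695,420 is within the cap, no reduction.

$2,695,420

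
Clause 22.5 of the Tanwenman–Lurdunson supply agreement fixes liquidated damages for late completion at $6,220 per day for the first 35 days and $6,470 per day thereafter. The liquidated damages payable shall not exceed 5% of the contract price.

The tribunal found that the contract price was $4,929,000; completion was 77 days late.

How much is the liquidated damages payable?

First 35 days: 35 × $6,220 = $217,700
Remaining days: (77 − 35) × $6,470 = $271,740
Accrued per-day damages: $217,700 + $271,740 = $489,440
Cap: 5% of $4,929,000 = $246,450
Cap at $246,450: $489,440 exceeds the cap → $246,450

Liquidated damages: $246,450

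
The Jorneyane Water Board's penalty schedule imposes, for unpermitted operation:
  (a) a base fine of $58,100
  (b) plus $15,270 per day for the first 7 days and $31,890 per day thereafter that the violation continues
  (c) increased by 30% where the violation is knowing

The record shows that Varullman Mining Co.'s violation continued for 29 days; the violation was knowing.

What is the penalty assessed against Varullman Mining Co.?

Civil penalty: $1,126,541

First 7 days: 7 × $15,270 = $106,890
Remaining days: (29 − 7) × $31,890 = $701,580
Per-day component: $106,890 + $701,580 = $808,470
Base plus per-day: $58,100 + $808,470 = $866,570
Enhancement: 30% of $866,570 = $259,971
Enhanced fine: $866,570 + $259,971 = $1,126,541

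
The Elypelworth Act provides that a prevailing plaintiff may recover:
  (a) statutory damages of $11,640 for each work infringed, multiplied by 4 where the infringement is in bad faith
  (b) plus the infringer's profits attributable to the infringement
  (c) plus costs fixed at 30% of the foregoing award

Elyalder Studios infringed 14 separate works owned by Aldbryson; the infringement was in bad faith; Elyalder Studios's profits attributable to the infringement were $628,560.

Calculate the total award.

Statutory damages: 14 × $11,640 = $162,960
Multiplied by 4: 4 × $162,960 = $651,840
Combined award: $651,840 + $628,560 = $1,280,400
Costs: 30% of $1,280,400 = $384,120
Award plus costs: $1,280,400 + $384,120 = $1,664,520

$1,664,520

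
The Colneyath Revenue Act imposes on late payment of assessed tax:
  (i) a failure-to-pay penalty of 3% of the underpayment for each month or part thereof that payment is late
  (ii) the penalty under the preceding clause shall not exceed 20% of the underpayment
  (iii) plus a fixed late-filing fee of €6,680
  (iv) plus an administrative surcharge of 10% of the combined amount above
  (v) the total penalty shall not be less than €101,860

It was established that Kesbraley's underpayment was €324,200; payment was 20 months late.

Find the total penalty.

€101,860

Accrued rate: 3% × 20 = 60%, capped at 20% → 20%
Failure-to-pay penalty: 20% of €324,200 = €64,840
Penalty before surcharge: €64,840 + €6,680 = €71,520
Administrative surcharge: 10% of €71,520 = €7,152
Total penalty: €71,520 + €7,152 = €78,672
Minimum €101,860: €78,672 is below the minimum → €101,860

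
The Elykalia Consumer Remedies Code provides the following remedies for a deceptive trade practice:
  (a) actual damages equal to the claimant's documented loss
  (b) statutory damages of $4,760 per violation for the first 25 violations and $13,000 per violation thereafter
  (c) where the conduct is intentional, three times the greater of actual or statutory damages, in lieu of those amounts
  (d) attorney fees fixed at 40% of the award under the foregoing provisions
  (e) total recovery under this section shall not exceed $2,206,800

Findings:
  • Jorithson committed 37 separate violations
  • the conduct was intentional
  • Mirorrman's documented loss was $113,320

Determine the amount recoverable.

First 25 violations: 25 × $4,760 = $119,000
Remaining violations: (37 − 25) × $13,000 = $156,000
Statutory damages: $119,000 + $156,000 = $275,000
Greater of actual damages ($113,320) or statutory damages ($275,000): $275,000
Trebled: 3 × $275,000 = $825,000
Attorney fees: 40% of $825,000 = $330,000
Total before cap: $825,000 + $330,000 = $1,155,000
Cap at $2,206,800: $1,155,000 is within the cap, no reduction.

$1,155,000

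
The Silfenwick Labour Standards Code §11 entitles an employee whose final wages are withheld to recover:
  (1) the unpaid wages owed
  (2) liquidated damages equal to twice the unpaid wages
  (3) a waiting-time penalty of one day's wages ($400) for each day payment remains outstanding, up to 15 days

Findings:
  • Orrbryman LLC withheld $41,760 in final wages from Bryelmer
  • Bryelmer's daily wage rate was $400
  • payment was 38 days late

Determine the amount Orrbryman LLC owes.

Doubled: 2 × $41,760 = $83,520
Penalty days: min(38, 15) = 15
Waiting-time penalty: 15 × $400 = $6,000
Total award: $41,760 + $83,520 + $6,000 = $131,280

$131,280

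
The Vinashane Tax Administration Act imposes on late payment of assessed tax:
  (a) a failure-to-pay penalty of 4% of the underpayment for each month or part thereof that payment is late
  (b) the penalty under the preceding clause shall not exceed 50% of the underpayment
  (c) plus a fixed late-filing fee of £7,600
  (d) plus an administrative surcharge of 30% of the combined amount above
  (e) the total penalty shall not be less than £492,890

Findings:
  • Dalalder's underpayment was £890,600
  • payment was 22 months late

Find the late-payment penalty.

Accrued rate: 4% × 22 = 88%, capped at 50% → 50%
Failure-to-pay penalty: 50% of £890,600 = £445,300
Penalty before surcharge: £445,300 + £7,600 = £452,900
Administrative surcharge: 30% of £452,900 = £135,870
Total penalty: £452,900 + £135,870 = £588,770
Minimum £492,890: £588,770 meets the minimum, no increase.

£588,770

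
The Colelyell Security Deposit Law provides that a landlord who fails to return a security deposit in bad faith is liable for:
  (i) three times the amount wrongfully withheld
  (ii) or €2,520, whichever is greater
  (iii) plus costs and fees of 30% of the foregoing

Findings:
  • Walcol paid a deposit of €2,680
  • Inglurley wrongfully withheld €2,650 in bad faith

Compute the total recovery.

€10,335

Trebled: 3 × €2,650 = €7,950
Minimum €2,520: €7,950 meets the minimum, no increase.
Costs and fees: 30% of €7,950 = €2,385
Total recovery: €7,950 + €2,385 = €10,335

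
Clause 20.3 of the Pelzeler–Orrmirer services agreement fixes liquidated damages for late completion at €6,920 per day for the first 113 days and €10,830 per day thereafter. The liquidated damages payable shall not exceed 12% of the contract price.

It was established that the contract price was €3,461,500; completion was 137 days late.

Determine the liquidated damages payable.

Liquidated damages: €415,380

First 113 days: 113 × €6,920 = €781,960
Remaining days: (137 − 113) × €10,830 = €259,920
Accrued per-day damages: €781,960 + €259,920 = €1,041,880
Cap: 12% of €3,461,500 = €415,380
Cap at €415,380: €1,041,880 exceeds the cap → €415,380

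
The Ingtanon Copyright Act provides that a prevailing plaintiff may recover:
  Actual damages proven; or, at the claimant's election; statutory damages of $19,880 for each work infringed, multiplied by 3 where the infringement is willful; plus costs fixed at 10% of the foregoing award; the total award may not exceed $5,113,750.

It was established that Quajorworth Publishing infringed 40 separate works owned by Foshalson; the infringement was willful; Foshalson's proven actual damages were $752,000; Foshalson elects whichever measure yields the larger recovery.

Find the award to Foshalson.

Statutory damages: 40 × $19,880 = $795,200
Trebled: 3 × $795,200 = $2,385,600
Greater of actual damages ($752,000) or enhanced statutory damages ($2,385,600): $2,385,600
Costs: 10% of $2,385,600 = $238,560
Award plus costs: $2,385,600 + $238,560 = $2,624,160
Cap at $5,113,750: $2,624,160 is within the cap, no reduction.

$2,624,160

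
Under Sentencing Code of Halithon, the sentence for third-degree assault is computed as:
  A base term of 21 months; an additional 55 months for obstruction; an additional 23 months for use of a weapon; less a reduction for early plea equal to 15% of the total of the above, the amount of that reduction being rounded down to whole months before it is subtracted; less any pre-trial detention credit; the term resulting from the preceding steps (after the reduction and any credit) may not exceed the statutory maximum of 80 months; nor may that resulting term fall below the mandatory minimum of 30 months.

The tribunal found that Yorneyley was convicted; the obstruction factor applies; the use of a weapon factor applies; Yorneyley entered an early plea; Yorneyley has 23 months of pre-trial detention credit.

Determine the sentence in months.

62 months

Obstruction enhancement: +55 months
Use of a weapon enhancement: +23 months
Adjusted term: 21 months + 55 months + 23 months = 99 months
Early plea reduction: 15% of 99 months = 14 months (rounded down)
After reduction: 99 − 14 = 85 months
Less pre-trial detention credit: 85 months − 23 months = 62 months
Cap at 80 months: 62 months is within the cap, no reduction.
Minimum 30 months: 62 months meets the minimum, no increase.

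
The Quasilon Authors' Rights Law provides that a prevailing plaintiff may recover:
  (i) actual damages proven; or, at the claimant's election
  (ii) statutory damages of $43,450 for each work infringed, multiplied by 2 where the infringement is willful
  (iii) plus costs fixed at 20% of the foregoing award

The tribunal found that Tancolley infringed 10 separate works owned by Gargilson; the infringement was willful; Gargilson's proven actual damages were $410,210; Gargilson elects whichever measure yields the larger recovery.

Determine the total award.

Statutory damages: 10 × $43,450 = $434,500
Doubled: 2 × $434,500 = $869,000
Greater of actual damages ($410,210) or enhanced statutory damages ($869,000): $869,000
Costs: 20% of $869,000 = $173,800
Award plus costs: $869,000 + $173,800 = $1,042,800

$1,042,800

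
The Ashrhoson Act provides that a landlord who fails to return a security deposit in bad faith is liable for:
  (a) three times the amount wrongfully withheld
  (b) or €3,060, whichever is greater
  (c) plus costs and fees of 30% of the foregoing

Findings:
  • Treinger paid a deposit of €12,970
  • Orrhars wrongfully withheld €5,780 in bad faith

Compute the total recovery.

Trebled: 3 × €5,780 = €17,340
Minimum €3,060: €17,340 meets the minimum, no increase.
Costs and fees: 30% of €17,340 = €5,202
Total recovery: €17,340 + €5,202 = €22,542

€22,542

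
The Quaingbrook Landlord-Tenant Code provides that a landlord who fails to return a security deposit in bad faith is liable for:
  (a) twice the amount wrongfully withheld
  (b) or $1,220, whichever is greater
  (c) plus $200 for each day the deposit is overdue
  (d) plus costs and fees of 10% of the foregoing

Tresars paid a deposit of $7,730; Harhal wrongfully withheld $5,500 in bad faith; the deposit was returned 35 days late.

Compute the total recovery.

Doubled: 2 × $5,500 = $11,000
Minimum $1,220: $11,000 meets the minimum, no increase.
Late-return penalty: 35 × $200 = $7,000
Damages plus late penalty: $11,000 + $7,000 = $18,000
Costs and fees: 10% of $18,000 = $1,800
Total recovery: $18,000 + $1,800 = $19,800

$19,800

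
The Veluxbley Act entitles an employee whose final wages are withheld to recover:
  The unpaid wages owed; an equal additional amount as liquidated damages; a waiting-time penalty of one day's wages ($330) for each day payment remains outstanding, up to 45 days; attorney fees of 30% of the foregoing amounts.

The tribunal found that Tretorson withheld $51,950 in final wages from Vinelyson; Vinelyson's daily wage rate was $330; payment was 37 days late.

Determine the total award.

Liquidated damages (equal amount): $51,950
Penalty days: min(37, 45) = 37
Waiting-time penalty: 37 × $330 = $12,210
Subtotal: $51,950 + $51,950 + $12,210 = $116,110
Attorney fees: 30% of $116,110 = $34,833
Total award: $116,110 + $34,833 = $150,943

$150,943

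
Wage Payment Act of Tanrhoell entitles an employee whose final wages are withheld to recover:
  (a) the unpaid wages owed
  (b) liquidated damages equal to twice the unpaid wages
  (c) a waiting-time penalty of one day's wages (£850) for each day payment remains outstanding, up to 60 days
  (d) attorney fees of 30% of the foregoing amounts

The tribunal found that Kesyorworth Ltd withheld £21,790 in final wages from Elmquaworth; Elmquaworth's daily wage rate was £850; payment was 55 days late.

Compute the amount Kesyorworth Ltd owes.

£145,756

Doubled: 2 × £21,790 = £43,580
Penalty days: min(55, 60) = 55
Waiting-time penalty: 55 × £850 = £46,750
Subtotal: £21,790 + £43,580 + £46,750 = £112,120
Attorney fees: 30% of £112,120 = £33,636
Total award: £112,120 + £33,636 = £145,756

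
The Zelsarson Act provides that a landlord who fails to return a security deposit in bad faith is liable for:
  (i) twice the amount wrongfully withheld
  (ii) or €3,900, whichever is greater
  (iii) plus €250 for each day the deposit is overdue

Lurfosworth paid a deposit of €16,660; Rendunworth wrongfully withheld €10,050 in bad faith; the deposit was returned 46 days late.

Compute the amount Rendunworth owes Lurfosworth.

€31,600

Doubled: 2 × €10,050 = €20,100
Minimum €3,900: €20,100 meets the minimum, no increase.
Late-return penalty: 46 × €250 = €11,500
Damages plus late penalty: €20,100 + €11,500 = €31,600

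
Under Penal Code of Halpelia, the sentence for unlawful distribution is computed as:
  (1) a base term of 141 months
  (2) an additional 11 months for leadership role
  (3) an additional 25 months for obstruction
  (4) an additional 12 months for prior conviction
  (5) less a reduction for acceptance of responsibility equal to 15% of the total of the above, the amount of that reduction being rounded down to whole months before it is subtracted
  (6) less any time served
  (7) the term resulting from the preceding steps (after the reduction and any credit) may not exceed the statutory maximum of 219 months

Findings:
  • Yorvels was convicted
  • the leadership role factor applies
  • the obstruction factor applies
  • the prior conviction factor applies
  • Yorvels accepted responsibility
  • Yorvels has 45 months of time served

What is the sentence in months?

116 months

Leadership role enhancement: +11 months
Obstruction enhancement: +25 months
Prior conviction enhancement: +12 months
Adjusted term: 141 months + 11 months + 25 months + 12 months = 189 months
Acceptance of responsibility reduction: 15% of 189 months = 28 months (rounded down)
After reduction: 189 − 28 = 161 months
Less time served: 161 months − 45 months = 116 months
Cap at 219 months: 116 months is within the cap, no reduction.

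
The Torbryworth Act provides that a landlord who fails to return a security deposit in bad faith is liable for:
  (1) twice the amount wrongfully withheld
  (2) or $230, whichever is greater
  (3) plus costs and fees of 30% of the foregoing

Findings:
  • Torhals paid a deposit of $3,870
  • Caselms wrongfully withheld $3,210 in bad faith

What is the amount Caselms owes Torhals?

Recovery: $8,346

Doubled: 2 × $3,210 = $6,420
Minimum $230: $6,420 meets the minimum, no increase.
Costs and fees: 30% of $6,420 = $1,926
Total recovery: $6,420 + $1,926 = $8,346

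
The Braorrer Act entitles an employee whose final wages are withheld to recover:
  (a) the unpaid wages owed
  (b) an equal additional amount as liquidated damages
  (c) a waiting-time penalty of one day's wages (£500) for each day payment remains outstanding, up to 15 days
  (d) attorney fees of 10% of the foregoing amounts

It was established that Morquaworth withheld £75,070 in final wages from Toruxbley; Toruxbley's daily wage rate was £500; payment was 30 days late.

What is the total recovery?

Liquidated damages (equal amount): £75,070
Penalty days: min(30, 15) = 15
Waiting-time penalty: 15 × £500 = £7,500
Subtotal: £75,070 + £75,070 + £7,500 = £157,640
Attorney fees: 10% of £157,640 = £15,764
Total award: £157,640 + £15,764 = £173,404

£173,404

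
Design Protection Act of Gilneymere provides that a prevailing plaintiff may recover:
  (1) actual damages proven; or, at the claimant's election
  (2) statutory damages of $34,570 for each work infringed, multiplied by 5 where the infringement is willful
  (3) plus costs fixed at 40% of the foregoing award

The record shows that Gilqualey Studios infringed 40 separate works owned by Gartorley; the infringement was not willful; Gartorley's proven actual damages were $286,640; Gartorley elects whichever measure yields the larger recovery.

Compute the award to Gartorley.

Statutory damages: 40 × $34,570 = $1,382,800
Infringement not willful: no ×5 enhancement.
Greater of actual damages ($286,640) or statutory damages ($1,382,800): $1,382,800
Costs: 40% of $1,382,800 = $553,120
Award plus costs: $1,382,800 + $553,120 = $1,935,920

Award: $1,935,920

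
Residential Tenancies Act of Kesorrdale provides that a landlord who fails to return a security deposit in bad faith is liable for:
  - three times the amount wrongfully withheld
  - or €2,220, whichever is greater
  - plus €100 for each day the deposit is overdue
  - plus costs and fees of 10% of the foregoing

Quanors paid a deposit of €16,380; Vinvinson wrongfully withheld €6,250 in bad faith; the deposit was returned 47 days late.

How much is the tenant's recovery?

Trebled: 3 × €6,250 = €18,750
Minimum €2,220: €18,750 meets the minimum, no increase.
Late-return penalty: 47 × €100 = €4,700
Damages plus late penalty: €18,750 + €4,700 = €23,450
Costs and fees: 10% of €23,450 = €2,345
Total recovery: €23,450 + €2,345 = €25,795

€25,795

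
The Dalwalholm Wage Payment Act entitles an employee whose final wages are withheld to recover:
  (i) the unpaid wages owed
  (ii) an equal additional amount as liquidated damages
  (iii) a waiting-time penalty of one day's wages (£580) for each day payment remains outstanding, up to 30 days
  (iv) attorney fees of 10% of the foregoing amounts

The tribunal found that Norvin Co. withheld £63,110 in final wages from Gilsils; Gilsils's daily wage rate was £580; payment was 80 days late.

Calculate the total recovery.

Liquidated damages (equal amount): £63,110
Penalty days: min(80, 30) = 30
Waiting-time penalty: 30 × £580 = £17,400
Subtotal: £63,110 + £63,110 + £17,400 = £143,620
Attorney fees: 10% of £143,620 = £14,362
Total award: £143,620 + £14,362 = £157,982

£157,982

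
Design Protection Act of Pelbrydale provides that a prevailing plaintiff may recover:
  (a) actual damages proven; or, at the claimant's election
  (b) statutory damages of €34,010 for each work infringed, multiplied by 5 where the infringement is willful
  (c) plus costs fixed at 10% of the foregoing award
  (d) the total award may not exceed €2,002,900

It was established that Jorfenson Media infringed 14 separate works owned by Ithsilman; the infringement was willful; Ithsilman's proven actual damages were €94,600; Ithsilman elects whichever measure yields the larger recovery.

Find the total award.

Statutory damages: 14 × €34,010 = €476,140
Multiplied by 5: 5 × €476,140 = €2,380,700
Greater of actual damages (€94,600) or enhanced statutory damages (€2,380,700): €2,380,700
Costs: 10% of €2,380,700 = €238,070
Award plus costs: €2,380,700 + €238,070 = €2,618,770
Cap at €2,002,900: €2,618,770 exceeds the cap → €2,002,900

€2,002,900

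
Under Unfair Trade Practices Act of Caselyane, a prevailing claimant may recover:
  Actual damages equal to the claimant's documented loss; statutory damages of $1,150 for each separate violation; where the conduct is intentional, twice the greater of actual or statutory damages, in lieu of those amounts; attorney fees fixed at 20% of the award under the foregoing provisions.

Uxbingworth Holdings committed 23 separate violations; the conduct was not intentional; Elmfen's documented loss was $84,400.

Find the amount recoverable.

Statutory damages: 23 × $1,150 = $26,450
Conduct not intentional: the in-lieu enhancement does not apply.
Actual plus statutory damages: $84,400 + $26,450 = $110,850
Attorney fees: 20% of $110,850 = $22,170
Total recovery: $110,850 + $22,170 = $133,020

$133,020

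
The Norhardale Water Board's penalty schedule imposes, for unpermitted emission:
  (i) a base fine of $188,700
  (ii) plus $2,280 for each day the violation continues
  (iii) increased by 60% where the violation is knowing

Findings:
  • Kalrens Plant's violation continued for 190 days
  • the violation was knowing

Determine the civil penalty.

Civil penalty: $995,040

Per-day component: 190 × $2,280 = $433,200
Base plus per-day: $188,700 + $433,200 = $621,900
Enhancement: 60% of $621,900 = $373,140
Enhanced fine: $621,900 + $373,140 = $995,040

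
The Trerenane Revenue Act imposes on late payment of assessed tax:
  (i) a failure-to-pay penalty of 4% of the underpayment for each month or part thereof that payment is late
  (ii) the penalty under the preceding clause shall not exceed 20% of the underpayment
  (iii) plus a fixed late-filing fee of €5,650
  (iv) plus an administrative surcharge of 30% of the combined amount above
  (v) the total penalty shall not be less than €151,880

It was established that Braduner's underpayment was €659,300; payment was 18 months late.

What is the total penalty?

Accrued rate: 4% × 18 = 72%, capped at 20% → 20%
Failure-to-pay penalty: 20% of €659,300 = €131,860
Penalty before surcharge: €131,860 + €5,650 = €137,510
Administrative surcharge: 30% of €137,510 = €41,253
Total penalty: €137,510 + €41,253 = €178,763
Minimum €151,880: €178,763 meets the minimum, no increase.

€178,763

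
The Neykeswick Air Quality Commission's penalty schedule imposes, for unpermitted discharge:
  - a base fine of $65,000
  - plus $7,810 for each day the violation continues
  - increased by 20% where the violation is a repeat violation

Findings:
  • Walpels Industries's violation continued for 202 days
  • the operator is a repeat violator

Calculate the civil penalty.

$1,971,144

Per-day component: 202 × $7,810 = $1,577,620
Base plus per-day: $65,000 + $1,577,620 = $1,642,620
Enhancement: 20% of $1,642,620 = $328,524
Enhanced fine: $1,642,620 + $328,524 = $1,971,144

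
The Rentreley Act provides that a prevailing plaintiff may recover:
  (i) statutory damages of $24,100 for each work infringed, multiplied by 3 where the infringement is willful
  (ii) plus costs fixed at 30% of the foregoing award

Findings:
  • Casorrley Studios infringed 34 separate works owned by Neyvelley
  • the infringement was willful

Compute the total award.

Award: $3,195,660

Statutory damages: 34 × $24,100 = $819,400
Trebled: 3 × $819,400 = $2,458,200
Costs: 30% of $2,458,200 = $737,460
Award plus costs: $2,458,200 + $737,460 = $3,195,660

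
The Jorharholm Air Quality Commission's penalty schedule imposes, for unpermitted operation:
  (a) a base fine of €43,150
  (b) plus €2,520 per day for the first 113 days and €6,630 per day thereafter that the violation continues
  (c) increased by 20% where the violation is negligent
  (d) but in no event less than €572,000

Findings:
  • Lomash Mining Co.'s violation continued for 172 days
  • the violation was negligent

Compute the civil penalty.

€862,896

First 113 days: 113 × €2,520 = €284,760
Remaining days: (172 − 113) × €6,630 = €391,170
Per-day component: €284,760 + €391,170 = €675,930
Base plus per-day: €43,150 + €675,930 = €719,080
Enhancement: 20% of €719,080 = €143,816
Enhanced fine: €719,080 + €143,816 = €862,896
Minimum €572,000: €862,896 meets the minimum, no increase.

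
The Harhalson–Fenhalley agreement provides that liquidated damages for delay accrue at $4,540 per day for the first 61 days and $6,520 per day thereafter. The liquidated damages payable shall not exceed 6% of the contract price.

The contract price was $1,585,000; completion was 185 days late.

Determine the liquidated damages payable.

$95,100

First 61 days: 61 × $4,540 = $276,940
Remaining days: (185 − 61) × $6,520 = $808,480
Accrued per-day damages: $276,940 + $808,480 = $1,085,420
Cap: 6% of $1,585,000 = $95,100
Cap at $95,100: $1,085,420 exceeds the cap → $95,100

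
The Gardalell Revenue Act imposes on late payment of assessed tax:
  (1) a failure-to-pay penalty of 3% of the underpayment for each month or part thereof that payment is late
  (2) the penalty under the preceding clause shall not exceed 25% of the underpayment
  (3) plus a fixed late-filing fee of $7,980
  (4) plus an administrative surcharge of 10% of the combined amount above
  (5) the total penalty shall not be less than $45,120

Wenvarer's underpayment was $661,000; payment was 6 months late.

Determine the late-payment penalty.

Accrued rate: 3% × 6 = 18%, capped at 25% → 18%
Failure-to-pay penalty: 18% of $661,000 = $118,980
Penalty before surcharge: $118,980 + $7,980 = $126,960
Administrative surcharge: 10% of $126,960 = $12,696
Total penalty: $126,960 + $12,696 = $139,656
Minimum $45,120: $139,656 meets the minimum, no increase.

$139,656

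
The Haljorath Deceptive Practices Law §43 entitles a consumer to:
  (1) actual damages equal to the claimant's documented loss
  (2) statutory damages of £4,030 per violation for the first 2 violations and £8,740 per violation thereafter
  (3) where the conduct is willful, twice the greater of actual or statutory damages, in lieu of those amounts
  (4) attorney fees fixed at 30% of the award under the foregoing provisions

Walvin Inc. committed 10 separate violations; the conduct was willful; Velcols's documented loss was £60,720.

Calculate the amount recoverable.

First 2 violations: 2 × £4,030 = £8,060
Remaining violations: (10 − 2) × £8,740 = £69,920
Statutory damages: £8,060 + £69,920 = £77,980
Greater of actual damages (£60,720) or statutory damages (£77,980): £77,980
Doubled: 2 × £77,980 = £155,960
Attorney fees: 30% of £155,960 = £46,788
Total recovery: £155,960 + £46,788 = £202,748

£202,748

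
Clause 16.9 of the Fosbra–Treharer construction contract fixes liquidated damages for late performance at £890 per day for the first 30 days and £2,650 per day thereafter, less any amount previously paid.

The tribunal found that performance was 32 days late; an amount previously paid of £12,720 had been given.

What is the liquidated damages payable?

First 30 days: 30 × £890 = £26,700
Remaining days: (32 − 30) × £2,650 = £5,300
Accrued per-day damages: £26,700 + £5,300 = £32,000
Less amount previously paid: £32,000 − £12,720 = £19,280

£19,280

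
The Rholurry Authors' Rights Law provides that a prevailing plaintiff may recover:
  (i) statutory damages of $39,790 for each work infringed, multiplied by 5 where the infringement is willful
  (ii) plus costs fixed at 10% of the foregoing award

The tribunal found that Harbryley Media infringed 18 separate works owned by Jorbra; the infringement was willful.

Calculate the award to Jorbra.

Statutory damages: 18 × $39,790 = $716,220
Multiplied by 5: 5 × $716,220 = $3,581,100
Costs: 10% of $3,581,100 = $358,110
Award plus costs: $3,581,100 + $358,110 = $3,939,210

Award: $3,939,210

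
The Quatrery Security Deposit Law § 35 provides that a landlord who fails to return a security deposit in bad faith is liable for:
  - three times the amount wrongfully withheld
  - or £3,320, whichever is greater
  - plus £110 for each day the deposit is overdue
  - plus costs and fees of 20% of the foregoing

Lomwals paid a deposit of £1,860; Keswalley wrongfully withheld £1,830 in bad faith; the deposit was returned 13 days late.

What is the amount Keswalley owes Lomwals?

£8,304

Trebled: 3 × £1,830 = £5,490
Minimum £3,320: £5,490 meets the minimum, no increase.
Late-return penalty: 13 × £110 = £1,430
Damages plus late penalty: £5,490 + £1,430 = £6,920
Costs and fees: 20% of £6,920 = £1,384
Total recovery: £6,920 + £1,384 = £8,304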